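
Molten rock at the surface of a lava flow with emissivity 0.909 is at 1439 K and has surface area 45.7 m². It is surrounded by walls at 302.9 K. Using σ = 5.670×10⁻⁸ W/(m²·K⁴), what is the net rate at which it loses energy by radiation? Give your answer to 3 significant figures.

Net loss ≈ 1.01×10⁷ W

Area A = 45.7 m².
Net radiated power P_net = εσA(T⁴ − T₀⁴) = 0.909×5.670×10⁻⁸×45.7×(1439⁴ − 302.9⁴).
T⁴ − T₀⁴ = 4.28789×10¹² − 8.41777×10⁹ = 4.27947×10¹² K⁴, so P_net = 1.01×10⁷ W.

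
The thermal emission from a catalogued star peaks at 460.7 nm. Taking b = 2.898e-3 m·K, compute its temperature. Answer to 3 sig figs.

T ≈ 6.29×10³ K

Wien's law gives T = b/λ_max = (2.898×10⁻³ m·K)/(4.607×10⁻⁷ m) = 6.29×10³ K.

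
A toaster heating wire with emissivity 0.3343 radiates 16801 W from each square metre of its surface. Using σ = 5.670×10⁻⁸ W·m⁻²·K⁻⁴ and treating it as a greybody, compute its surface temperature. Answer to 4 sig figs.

T ≈ 970.3 K

I = εσT⁴, so T = (I/εσ)^(1/4) = (16801/(0.3343×5.670×10⁻⁸))^(1/4) = 970.3 K.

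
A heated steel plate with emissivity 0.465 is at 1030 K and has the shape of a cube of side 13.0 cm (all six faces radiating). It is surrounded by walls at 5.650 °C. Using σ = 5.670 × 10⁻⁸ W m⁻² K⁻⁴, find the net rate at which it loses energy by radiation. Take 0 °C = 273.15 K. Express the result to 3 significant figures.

Net loss ≈ 2.99×10³ W

Surroundings: T = 5.650 °C + 273.15 = 278.800 K.
Area A = 6s² = 6×(0.130 m)² = 0.1014 m².
Net radiated power P_net = εσA(T⁴ − T₀⁴) = 0.465×5.670×10⁻⁸×0.1014×(1030⁴ − 278.800⁴).
T⁴ − T₀⁴ = 1.12551×10¹² − 6.04187×10⁹ = 1.11947×10¹² K⁴, so P_net = 2.99×10³ W.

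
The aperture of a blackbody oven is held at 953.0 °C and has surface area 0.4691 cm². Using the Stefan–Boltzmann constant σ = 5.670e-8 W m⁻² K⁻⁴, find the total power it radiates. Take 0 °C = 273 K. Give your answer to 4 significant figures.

P ≈ 6.009 W

T = 953.0 °C + 273 = 1226.0 K.
Area A = 0.4691 cm² = 4.691×10⁻⁵ m².
P = σAT⁴ = 5.670×10⁻⁸ × 4.691×10⁻⁵ × (1226.0)⁴ = 6.009 W.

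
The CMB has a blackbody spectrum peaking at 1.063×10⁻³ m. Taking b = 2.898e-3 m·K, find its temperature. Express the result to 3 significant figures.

Wien's law gives T = b/λ_max = (2.898×10⁻³ m·K)/(1.063×10⁻³ m) = 2.73 K.

T ≈ 2.73 K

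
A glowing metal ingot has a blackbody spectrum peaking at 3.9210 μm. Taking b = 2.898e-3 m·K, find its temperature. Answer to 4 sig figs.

T ≈ 739.1 K

Wien's law gives T = b/λ_max = (2.898×10⁻³ m·K)/(3.9210×10⁻⁶ m) = 739.1 K.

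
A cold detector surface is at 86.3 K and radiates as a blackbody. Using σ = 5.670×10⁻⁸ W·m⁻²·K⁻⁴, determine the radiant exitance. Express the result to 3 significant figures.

I ≈ 3.15 W/m²

Stefan–Boltzmann: I = σT⁴ = 5.670×10⁻⁸ × (86.3)⁴ = 3.15 W/m².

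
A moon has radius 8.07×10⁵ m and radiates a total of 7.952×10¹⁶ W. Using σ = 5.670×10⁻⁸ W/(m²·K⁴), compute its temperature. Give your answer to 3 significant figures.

T ≈ 643 K

Surface area A = 4πR² = 4π(8.07×10⁵ m)² = 8.18384×10¹² m².
P = σAT⁴ ⇒ T = (P/(σA))^(1/4) = (7.952×10¹⁶/(5.670×10⁻⁸×8.18384×10¹²))^(1/4) = 643 K.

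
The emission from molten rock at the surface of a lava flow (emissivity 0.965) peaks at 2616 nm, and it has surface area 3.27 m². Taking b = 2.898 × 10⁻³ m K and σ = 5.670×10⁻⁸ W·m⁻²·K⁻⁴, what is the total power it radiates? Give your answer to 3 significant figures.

Wien's law: T = b/λ_max = 2.898×10⁻³/2.616×10⁻⁶ = 1107.80 K.
Area A = 3.27 m².
Then P = εσAT⁴ = 0.965×5.670×10⁻⁸×3.27×(1107.80)⁴ = 2.69×10⁵ W.

P ≈ 2.69×10⁵ W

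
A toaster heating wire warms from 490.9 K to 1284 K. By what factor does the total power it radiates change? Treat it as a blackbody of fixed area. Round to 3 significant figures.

P ∝ T⁴, so P₂/P₁ = (T₂/T₁)⁴ = (1284/490.9)⁴ = (2.61560)⁴ = 46.8.

P₂/P₁ ≈ 46.8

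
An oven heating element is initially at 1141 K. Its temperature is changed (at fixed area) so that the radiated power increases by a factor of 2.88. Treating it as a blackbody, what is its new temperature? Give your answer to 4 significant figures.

P ∝ T⁴, so T₂/T₁ = (P₂/P₁)^(1/4) = (2.88)^(1/4) = 1.30271.
T₂ = 1141 × 1.30271 = 1486 K.

T₂ ≈ 1486 K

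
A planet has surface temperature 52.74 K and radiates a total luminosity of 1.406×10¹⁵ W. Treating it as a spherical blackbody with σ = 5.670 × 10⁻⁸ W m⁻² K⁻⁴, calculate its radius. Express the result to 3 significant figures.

R ≈ 1.60×10⁷ m

L = 4πR²σT⁴ ⇒ R = √(L/(4πσT⁴)).
σT⁴ = 0.438676 W/m², so R = √(1.406×10¹⁵/(4π×0.438676)) = 1.60×10⁷ m.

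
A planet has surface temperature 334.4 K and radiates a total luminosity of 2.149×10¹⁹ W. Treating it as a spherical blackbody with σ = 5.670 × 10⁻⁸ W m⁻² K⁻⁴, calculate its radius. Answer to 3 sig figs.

R ≈ 4.91×10⁷ m

L = 4πR²σT⁴ ⇒ R = √(L/(4πσT⁴)).
σT⁴ = 709.003 W/m², so R = √(2.149×10¹⁹/(4π×709.003)) = 4.91×10⁷ m.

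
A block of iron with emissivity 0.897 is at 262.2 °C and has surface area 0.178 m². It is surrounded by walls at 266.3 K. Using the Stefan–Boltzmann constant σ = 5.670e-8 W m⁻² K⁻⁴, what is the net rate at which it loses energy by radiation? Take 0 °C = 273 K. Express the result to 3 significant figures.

Net loss ≈ 697 W

T = 262.2 °C + 273 = 535.2 K.
Area A = 0.178 m².
Net radiated power P_net = εσA(T⁴ − T₀⁴) = 0.897×5.670×10⁻⁸×0.178×(535.2⁴ − 266.3⁴).
T⁴ − T₀⁴ = 8.20473×10¹⁰ − 5.02904×10⁹ = 7.70183×10¹⁰ K⁴, so P_net = 697 W.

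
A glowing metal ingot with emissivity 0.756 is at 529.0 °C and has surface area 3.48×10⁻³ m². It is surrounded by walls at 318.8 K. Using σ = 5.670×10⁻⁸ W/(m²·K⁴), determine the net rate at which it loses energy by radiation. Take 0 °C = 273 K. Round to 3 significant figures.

T = 529.0 °C + 273 = 802.0 K.
Area A = 3.48×10⁻³ m².
Net radiated power P_net = εσA(T⁴ − T₀⁴) = 0.756×5.670×10⁻⁸×3.48×10⁻³×(802.0⁴ − 318.8⁴).
T⁴ − T₀⁴ = 4.13711×10¹¹ − 1.03294×10¹⁰ = 4.03382×10¹¹ K⁴, so P_net = 60.2 W.

Net loss ≈ 60.2 W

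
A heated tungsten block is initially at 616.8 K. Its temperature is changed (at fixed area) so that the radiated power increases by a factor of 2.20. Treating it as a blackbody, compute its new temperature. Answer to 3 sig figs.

P ∝ T⁴, so T₂/T₁ = (P₂/P₁)^(1/4) = (2.20)^(1/4) = 1.21788.
T₂ = 616.8 × 1.21788 = 751 K.

T₂ ≈ 751 K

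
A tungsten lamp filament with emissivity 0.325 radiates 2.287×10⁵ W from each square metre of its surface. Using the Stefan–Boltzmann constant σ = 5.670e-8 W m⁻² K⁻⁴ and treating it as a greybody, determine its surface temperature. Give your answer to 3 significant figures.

T ≈ 1.88×10³ K

I = εσT⁴, so T = (I/εσ)^(1/4) = (2.287×10⁵/(0.325×5.670×10⁻⁸))^(1/4) = 1.88×10³ K.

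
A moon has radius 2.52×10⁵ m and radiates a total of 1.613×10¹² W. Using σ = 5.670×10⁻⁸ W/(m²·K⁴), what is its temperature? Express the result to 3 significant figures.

T ≈ 77.3 K

Surface area A = 4πR² = 4π(2.52×10⁵ m)² = 7.98015×10¹¹ m².
P = σAT⁴ ⇒ T = (P/(σA))^(1/4) = (1.613×10¹²/(5.670×10⁻⁸×7.98015×10¹¹))^(1/4) = 77.3 K.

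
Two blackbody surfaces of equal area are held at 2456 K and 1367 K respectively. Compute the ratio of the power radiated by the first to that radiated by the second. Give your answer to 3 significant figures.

P₁/P₂ ≈ 10.4

With equal areas, P₁/P₂ = (T₁/T₂)⁴ = (2456/1367)⁴ = 10.4.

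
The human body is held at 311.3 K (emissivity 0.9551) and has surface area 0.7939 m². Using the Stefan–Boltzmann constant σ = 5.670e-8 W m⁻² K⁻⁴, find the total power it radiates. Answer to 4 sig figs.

Area A = 0.7939 m².
P = εσAT⁴ = 0.9551 × 5.670×10⁻⁸ × 0.7939 × (311.3)⁴ = 403.8 W.

P ≈ 403.8 W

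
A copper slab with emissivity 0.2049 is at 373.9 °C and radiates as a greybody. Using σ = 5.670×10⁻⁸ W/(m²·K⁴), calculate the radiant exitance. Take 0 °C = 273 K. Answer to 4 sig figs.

T = 373.9 °C + 273 = 646.9 K.
Stefan–Boltzmann: I = εσT⁴ = 0.2049 × 5.670×10⁻⁸ × (646.9)⁴ = 2035 W/m².

I ≈ 2035 W/m²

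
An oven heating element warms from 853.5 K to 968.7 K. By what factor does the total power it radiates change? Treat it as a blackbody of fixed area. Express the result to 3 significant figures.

P₂/P₁ ≈ 1.66

P ∝ T⁴, so P₂/P₁ = (T₂/T₁)⁴ = (968.7/853.5)⁴ = (1.13497)⁴ = 1.66.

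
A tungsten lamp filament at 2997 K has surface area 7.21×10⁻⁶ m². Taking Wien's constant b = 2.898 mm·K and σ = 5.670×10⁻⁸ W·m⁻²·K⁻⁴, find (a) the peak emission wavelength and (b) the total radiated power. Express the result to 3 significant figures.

(a) λ_max = b/T = 2.898×10⁻³/2997 = 9.670×10⁻⁷ m = 0.967 μm.
Area A = 7.21×10⁻⁶ m².
(b) P = σAT⁴ = 5.670×10⁻⁸×7.21×10⁻⁶×(2997)⁴ = 33.0 W.

λ_max ≈ 0.967 μm; P ≈ 33.0 W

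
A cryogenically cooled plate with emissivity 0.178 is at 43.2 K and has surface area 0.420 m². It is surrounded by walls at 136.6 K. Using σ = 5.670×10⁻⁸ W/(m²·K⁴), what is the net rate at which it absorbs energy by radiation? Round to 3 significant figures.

Net gain ≈ 1.46 W

Area A = 0.420 m².
Net radiated power P_net = εσA(T⁴ − T₀⁴) = 0.178×5.670×10⁻⁸×0.420×(43.2⁴ − 136.6⁴).
T⁴ − T₀⁴ = 3.48285×10⁶ − 3.48179×10⁸ = -3.44696×10⁸ K⁴, so P_net = -1.46 W — negative, meaning a net gain of 1.46 W.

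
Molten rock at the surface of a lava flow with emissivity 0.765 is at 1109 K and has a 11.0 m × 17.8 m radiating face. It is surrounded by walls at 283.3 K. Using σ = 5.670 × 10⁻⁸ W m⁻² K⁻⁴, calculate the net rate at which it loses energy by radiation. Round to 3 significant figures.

Area A = 11.0 × 17.8 = 195.8 m².
Net radiated power P_net = εσA(T⁴ − T₀⁴) = 0.765×5.670×10⁻⁸×195.8×(1109⁴ − 283.3⁴).
T⁴ − T₀⁴ = 1.51261×10¹² − 6.44149×10⁹ = 1.50617×10¹² K⁴, so P_net = 1.28×10⁷ W.

Net loss ≈ 1.28×10⁷ W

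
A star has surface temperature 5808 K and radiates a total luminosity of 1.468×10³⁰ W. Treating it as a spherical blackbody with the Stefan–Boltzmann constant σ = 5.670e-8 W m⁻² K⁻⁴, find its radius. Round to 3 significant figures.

L = 4πR²σT⁴ ⇒ R = √(L/(4πσT⁴)).
σT⁴ = 6.45193×10⁷ W/m², so R = √(1.468×10³⁰/(4π×6.45193×10⁷)) = 4.26×10¹⁰ m.

R ≈ 4.26×10¹⁰ m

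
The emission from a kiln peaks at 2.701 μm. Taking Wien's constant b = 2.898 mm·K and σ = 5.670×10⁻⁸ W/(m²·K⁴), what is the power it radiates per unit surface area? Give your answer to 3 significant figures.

Wien's law: T = b/λ_max = 2.898×10⁻³/2.701×10⁻⁶ = 1072.94 K.
Then I = σT⁴ = 5.670×10⁻⁸×(1072.94)⁴ = 7.51×10⁴ W/m².

I ≈ 7.51×10⁴ W/m²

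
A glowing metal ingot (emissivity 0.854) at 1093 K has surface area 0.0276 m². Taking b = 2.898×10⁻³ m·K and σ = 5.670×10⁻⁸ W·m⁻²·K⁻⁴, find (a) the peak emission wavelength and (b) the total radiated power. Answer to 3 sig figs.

(a) λ_max = b/T = 2.898×10⁻³/1093 = 2.651×10⁻⁶ m = 2.65×10³ nm.
Area A = 0.0276 m².
(b) P = εσAT⁴ = 0.854×5.670×10⁻⁸×0.0276×(1093)⁴ = 1.91×10³ W.

λ_max ≈ 2.65×10³ nm; P ≈ 1.91×10³ W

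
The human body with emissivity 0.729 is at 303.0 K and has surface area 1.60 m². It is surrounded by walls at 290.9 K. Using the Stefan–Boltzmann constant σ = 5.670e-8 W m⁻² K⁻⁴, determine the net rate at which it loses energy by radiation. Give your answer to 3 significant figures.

Net loss ≈ 83.9 W

Area A = 1.60 m².
Net radiated power P_net = εσA(T⁴ − T₀⁴) = 0.729×5.670×10⁻⁸×1.60×(303.0⁴ − 290.9⁴).
T⁴ − T₀⁴ = 8.42889×10⁹ − 7.16102×10⁹ = 1.26787×10⁹ K⁴, so P_net = 83.9 W.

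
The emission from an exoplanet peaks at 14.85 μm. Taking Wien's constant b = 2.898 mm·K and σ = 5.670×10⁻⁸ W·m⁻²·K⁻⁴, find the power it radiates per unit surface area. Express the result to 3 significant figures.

I ≈ 82.2 W/m²

Wien's law: T = b/λ_max = 2.898×10⁻³/1.485×10⁻⁵ = 195.152 K.
Then I = σT⁴ = 5.670×10⁻⁸×(195.152)⁴ = 82.2 W/m².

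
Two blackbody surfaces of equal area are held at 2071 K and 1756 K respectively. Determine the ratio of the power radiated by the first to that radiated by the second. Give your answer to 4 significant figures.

With equal areas, P₁/P₂ = (T₁/T₂)⁴ = (2071/1756)⁴ = 1.935.

P₁/P₂ ≈ 1.935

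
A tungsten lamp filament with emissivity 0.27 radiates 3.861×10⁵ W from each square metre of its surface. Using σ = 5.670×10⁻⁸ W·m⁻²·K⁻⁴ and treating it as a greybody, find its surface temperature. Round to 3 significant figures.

I = εσT⁴, so T = (I/εσ)^(1/4) = (3.861×10⁵/(0.27×5.670×10⁻⁸))^(1/4) = 2.24×10³ K.

T ≈ 2.24×10³ K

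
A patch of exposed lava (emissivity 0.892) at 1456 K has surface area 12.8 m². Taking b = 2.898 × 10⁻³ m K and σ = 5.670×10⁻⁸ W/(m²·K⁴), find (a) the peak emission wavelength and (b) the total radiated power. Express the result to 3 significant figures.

(a) λ_max = b/T = 2.898×10⁻³/1456 = 1.990×10⁻⁶ m = 1.99×10³ nm.
Area A = 12.8 m².
(b) P = εσAT⁴ = 0.892×5.670×10⁻⁸×12.8×(1456)⁴ = 2.91×10⁶ W.

λ_max ≈ 1.99×10³ nm; P ≈ 2.91×10⁶ W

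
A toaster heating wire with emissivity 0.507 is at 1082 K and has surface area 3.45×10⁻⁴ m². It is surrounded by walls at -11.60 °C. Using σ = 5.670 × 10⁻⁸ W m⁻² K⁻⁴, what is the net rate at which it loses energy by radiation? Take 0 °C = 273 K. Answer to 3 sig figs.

Net loss ≈ 13.5 W

Surroundings: T = -11.60 °C + 273 = 261.40 K.
Area A = 3.45×10⁻⁴ m².
Net radiated power P_net = εσA(T⁴ − T₀⁴) = 0.507×5.670×10⁻⁸×3.45×10⁻⁴×(1082⁴ − 261.40⁴).
T⁴ − T₀⁴ = 1.37059×10¹² − 4.66898×10⁹ = 1.36592×10¹² K⁴, so P_net = 13.5 W.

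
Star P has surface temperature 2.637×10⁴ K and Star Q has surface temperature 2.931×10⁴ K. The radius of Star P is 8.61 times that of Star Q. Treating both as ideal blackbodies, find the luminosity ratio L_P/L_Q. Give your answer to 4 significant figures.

L_P/L_Q ≈ 48.57

L ∝ R²T⁴, so L_P/L_Q = (R_P/R_Q)²(T_P/T_Q)⁴ = (8.61)² × (2.637×10⁴/2.931×10⁴)⁴ = 74.1321 × 0.655205 = 48.57.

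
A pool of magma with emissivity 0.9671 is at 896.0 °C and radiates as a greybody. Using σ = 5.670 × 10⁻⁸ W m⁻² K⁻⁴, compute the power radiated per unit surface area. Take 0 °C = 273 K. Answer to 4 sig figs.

T = 896.0 °C + 273 = 1169.0 K.
Stefan–Boltzmann: I = εσT⁴ = 0.9671 × 5.670×10⁻⁸ × (1169.0)⁴ = 1.024×10⁵ W/m².

I ≈ 1.024×10⁵ W/m²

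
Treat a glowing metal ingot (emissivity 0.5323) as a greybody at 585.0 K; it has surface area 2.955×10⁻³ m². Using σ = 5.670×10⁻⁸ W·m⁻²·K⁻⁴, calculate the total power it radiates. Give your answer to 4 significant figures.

P ≈ 10.45 W

Area A = 2.955×10⁻³ m².
P = εσAT⁴ = 0.5323 × 5.670×10⁻⁸ × 2.955×10⁻³ × (585.0)⁴ = 10.45 W.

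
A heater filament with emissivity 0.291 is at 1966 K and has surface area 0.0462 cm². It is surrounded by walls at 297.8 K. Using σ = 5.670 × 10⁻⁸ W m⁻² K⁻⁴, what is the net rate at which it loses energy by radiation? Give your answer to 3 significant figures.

Net loss ≈ 1.14 W

Area A = 0.0462 cm² = 4.62×10⁻⁶ m².
Net radiated power P_net = εσA(T⁴ − T₀⁴) = 0.291×5.670×10⁻⁸×4.62×10⁻⁶×(1966⁴ − 297.8⁴).
T⁴ − T₀⁴ = 1.49394×10¹³ − 7.86500×10⁹ = 1.49315×10¹³ K⁴, so P_net = 1.14 W.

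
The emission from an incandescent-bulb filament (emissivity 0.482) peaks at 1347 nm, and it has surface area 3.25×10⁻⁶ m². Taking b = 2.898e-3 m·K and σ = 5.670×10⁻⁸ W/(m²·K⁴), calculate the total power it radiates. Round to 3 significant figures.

P ≈ 1.90 W

Wien's law: T = b/λ_max = 2.898×10⁻³/1.347×10⁻⁶ = 2151.45 K.
Area A = 3.25×10⁻⁶ m².
Then P = εσAT⁴ = 0.482×5.670×10⁻⁸×3.25×10⁻⁶×(2151.45)⁴ = 1.90 W.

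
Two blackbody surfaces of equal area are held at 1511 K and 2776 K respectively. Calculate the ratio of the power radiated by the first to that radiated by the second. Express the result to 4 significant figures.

P₁/P₂ ≈ 0.08778

With equal areas, P₁/P₂ = (T₁/T₂)⁴ = (1511/2776)⁴ = 0.08778.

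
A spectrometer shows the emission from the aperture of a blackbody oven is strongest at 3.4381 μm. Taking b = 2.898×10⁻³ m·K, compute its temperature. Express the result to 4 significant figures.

Wien's law gives T = b/λ_max = (2.898×10⁻³ m·K)/(3.4381×10⁻⁶ m) = 842.9 K.

T ≈ 842.9 K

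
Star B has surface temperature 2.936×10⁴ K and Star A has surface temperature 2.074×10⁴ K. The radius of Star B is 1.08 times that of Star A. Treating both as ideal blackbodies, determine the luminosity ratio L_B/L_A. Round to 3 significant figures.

L_B/L_A ≈ 4.68

L ∝ R²T⁴, so L_B/L_A = (R_B/R_A)²(T_B/T_A)⁴ = (1.08)² × (2.936×10⁴/2.074×10⁴)⁴ = 1.1664 × 4.01596 = 4.68.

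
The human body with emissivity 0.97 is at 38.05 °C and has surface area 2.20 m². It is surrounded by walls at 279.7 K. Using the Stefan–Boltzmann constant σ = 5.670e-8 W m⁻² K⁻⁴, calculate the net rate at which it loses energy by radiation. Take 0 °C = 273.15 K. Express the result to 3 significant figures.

Net loss ≈ 394 W

T = 38.05 °C + 273.15 = 311.20 K.
Area A = 2.20 m².
Net radiated power P_net = εσA(T⁴ − T₀⁴) = 0.97×5.670×10⁻⁸×2.20×(311.20⁴ − 279.7⁴).
T⁴ − T₀⁴ = 9.37904×10⁹ − 6.12026×10⁹ = 3.25878×10⁹ K⁴, so P_net = 394 W.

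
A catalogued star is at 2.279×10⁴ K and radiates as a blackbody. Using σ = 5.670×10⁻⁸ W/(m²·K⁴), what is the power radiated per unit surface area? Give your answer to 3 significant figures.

Stefan–Boltzmann: I = σT⁴ = 5.670×10⁻⁸ × (2.279×10⁴)⁴ = 1.53×10¹⁰ W/m².

I ≈ 1.53×10¹⁰ W/m²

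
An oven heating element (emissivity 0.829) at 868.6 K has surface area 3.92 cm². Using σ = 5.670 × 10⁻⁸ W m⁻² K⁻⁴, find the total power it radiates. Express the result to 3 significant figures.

P ≈ 10.5 W

Area A = 3.92 cm² = 3.92×10⁻⁴ m².
P = εσAT⁴ = 0.829 × 5.670×10⁻⁸ × 3.92×10⁻⁴ × (868.6)⁴ = 10.5 W.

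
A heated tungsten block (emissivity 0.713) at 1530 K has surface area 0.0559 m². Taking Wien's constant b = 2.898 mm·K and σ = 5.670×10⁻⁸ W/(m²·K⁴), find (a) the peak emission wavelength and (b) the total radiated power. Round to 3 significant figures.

λ_max ≈ 1.89×10³ nm; P ≈ 1.24×10⁴ W

(a) λ_max = b/T = 2.898×10⁻³/1530 = 1.894×10⁻⁶ m = 1.89×10³ nm.
Area A = 0.0559 m².
(b) P = εσAT⁴ = 0.713×5.670×10⁻⁸×0.0559×(1530)⁴ = 1.24×10⁴ W.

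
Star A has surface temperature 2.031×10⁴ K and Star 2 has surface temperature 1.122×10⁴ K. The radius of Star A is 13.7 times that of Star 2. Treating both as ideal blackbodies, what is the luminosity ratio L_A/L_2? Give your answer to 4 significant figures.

L ∝ R²T⁴, so L_A/L_2 = (R_A/R_2)²(T_A/T_2)⁴ = (13.7)² × (2.031×10⁴/1.122×10⁴)⁴ = 187.69 × 10.7366 = 2015.

L_A/L_2 ≈ 2015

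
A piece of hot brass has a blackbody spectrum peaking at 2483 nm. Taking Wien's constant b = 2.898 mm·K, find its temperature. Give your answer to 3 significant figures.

T ≈ 1.17×10³ K

Wien's law gives T = b/λ_max = (2.898×10⁻³ m·K)/(2.483×10⁻⁶ m) = 1.17×10³ K.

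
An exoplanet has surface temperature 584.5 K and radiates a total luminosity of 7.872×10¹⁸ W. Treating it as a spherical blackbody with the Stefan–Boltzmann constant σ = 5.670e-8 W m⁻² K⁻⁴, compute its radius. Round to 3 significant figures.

R ≈ 9.73×10⁶ m

L = 4πR²σT⁴ ⇒ R = √(L/(4πσT⁴)).
σT⁴ = 6617.91 W/m², so R = √(7.872×10¹⁸/(4π×6617.91)) = 9.73×10⁶ m.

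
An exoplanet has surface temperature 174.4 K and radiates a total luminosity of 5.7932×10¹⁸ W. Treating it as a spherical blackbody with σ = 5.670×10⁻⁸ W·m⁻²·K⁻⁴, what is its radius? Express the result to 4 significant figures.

L = 4πR²σT⁴ ⇒ R = √(L/(4πσT⁴)).
σT⁴ = 52.4528 W/m², so R = √(5.7932×10¹⁸/(4π×52.4528)) = 9.375×10⁷ m.

R ≈ 9.375×10⁷ m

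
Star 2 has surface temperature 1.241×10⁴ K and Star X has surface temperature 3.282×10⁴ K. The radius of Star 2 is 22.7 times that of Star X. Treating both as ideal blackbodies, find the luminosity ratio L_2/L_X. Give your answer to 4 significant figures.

L ∝ R²T⁴, so L_2/L_X = (R_2/R_X)²(T_2/T_X)⁴ = (22.7)² × (1.241×10⁴/3.282×10⁴)⁴ = 515.29 × 0.0204424 = 10.53.

L_2/L_X ≈ 10.53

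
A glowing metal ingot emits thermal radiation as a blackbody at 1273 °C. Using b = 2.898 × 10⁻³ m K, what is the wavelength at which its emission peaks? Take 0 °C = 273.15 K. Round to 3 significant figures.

λ_max ≈ 1.87 μm

T = 1273 °C + 273.15 = 1546.15 K.
Wien's displacement law: λ_max = b/T = (2.898×10⁻³ m·K)/(1546.15 K) = 1.874×10⁻⁶ m.
That is 1.87 μm, in the infrared range.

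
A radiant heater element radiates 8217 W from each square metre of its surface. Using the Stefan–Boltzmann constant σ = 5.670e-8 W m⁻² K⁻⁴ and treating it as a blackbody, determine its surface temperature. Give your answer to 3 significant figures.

I = σT⁴, so T = (I/σ)^(1/4) = (8217/(5.670×10⁻⁸))^(1/4) = 617 K.

T ≈ 617 K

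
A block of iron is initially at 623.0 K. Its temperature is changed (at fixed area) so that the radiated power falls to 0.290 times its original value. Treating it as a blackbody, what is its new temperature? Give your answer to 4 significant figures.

P ∝ T⁴, so T₂/T₁ = (P₂/P₁)^(1/4) = (0.290)^(1/4) = 0.733837.
T₂ = 623.0 × 0.733837 = 457.2 K.

T₂ ≈ 457.2 K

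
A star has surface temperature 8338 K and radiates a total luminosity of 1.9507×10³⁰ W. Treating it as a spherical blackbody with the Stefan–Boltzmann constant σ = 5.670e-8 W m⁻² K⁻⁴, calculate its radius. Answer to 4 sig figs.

R ≈ 2.380×10¹⁰ m

L = 4πR²σT⁴ ⇒ R = √(L/(4πσT⁴)).
σT⁴ = 2.74051×10⁸ W/m², so R = √(1.9507×10³⁰/(4π×2.74051×10⁸)) = 2.380×10¹⁰ m.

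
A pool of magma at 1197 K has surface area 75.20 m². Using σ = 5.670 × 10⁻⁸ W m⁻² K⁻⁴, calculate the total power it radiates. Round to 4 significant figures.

Area A = 75.20 m².
P = σAT⁴ = 5.670×10⁻⁸ × 75.20 × (1197)⁴ = 8.753×10⁶ W.

P ≈ 8.753×10⁶ W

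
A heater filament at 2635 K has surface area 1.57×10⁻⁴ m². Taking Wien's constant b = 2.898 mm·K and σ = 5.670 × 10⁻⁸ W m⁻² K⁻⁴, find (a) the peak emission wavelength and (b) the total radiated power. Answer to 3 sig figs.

(a) λ_max = b/T = 2.898×10⁻³/2635 = 1.100×10⁻⁶ m = 1.10×10³ nm.
Area A = 1.57×10⁻⁴ m².
(b) P = σAT⁴ = 5.670×10⁻⁸×1.57×10⁻⁴×(2635)⁴ = 429 W.

λ_max ≈ 1.10×10³ nm; P ≈ 429 W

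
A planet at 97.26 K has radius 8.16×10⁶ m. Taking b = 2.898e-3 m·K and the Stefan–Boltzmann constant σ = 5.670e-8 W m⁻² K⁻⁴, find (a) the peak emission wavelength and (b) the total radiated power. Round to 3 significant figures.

λ_max ≈ 29.8 μm; P ≈ 4.25×10¹⁵ W

(a) λ_max = b/T = 2.898×10⁻³/97.26 = 2.980×10⁻⁵ m = 29.8 μm.
Surface area A = 4πR² = 4π(8.16×10⁶ m)² = 8.36739×10¹⁴ m².
(b) P = σAT⁴ = 5.670×10⁻⁸×8.36739×10¹⁴×(97.26)⁴ = 4.25×10¹⁵ W.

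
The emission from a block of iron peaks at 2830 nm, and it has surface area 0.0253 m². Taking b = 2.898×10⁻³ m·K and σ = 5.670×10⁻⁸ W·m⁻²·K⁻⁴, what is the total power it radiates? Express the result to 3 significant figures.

Wien's law: T = b/λ_max = 2.898×10⁻³/2.830×10⁻⁶ = 1024.03 K.
Area A = 0.0253 m².
Then P = σAT⁴ = 5.670×10⁻⁸×0.0253×(1024.03)⁴ = 1.58×10³ W.

P ≈ 1.58×10³ W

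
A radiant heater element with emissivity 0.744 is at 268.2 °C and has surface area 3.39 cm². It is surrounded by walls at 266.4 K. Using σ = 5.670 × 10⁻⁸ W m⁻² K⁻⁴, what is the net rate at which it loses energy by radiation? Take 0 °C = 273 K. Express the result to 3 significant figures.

T = 268.2 °C + 273 = 541.2 K.
Area A = 3.39 cm² = 3.39×10⁻⁴ m².
Net radiated power P_net = εσA(T⁴ − T₀⁴) = 0.744×5.670×10⁻⁸×3.39×10⁻⁴×(541.2⁴ − 266.4⁴).
T⁴ − T₀⁴ = 8.57889×10¹⁰ − 5.03659×10⁹ = 8.07523×10¹⁰ K⁴, so P_net = 1.15 W.

Net loss ≈ 1.15 W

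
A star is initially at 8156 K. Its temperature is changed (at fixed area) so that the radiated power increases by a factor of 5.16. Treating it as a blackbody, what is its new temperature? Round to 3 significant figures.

P ∝ T⁴, so T₂/T₁ = (P₂/P₁)^(1/4) = (5.16)^(1/4) = 1.50717.
T₂ = 8156 × 1.50717 = 1.23×10⁴ K.

T₂ ≈ 1.23×10⁴ K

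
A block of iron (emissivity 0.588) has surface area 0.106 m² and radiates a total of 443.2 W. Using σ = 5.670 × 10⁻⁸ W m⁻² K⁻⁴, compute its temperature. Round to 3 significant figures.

Area A = 0.106 m².
P = εσAT⁴ ⇒ T = (P/(εσA))^(1/4) = (443.2/(0.588×5.670×10⁻⁸×0.106))^(1/4) = 595 K.

T ≈ 595 K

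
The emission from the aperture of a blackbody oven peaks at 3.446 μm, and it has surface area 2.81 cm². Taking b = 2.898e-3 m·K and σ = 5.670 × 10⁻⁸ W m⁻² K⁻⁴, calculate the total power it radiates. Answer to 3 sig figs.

Wien's law: T = b/λ_max = 2.898×10⁻³/3.446×10⁻⁶ = 840.975 K.
Area A = 2.81 cm² = 2.81×10⁻⁴ m².
Then P = σAT⁴ = 5.670×10⁻⁸×2.81×10⁻⁴×(840.975)⁴ = 7.97 W.

P ≈ 7.97 W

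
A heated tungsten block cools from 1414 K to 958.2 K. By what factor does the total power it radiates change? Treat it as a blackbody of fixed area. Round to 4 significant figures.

P ∝ T⁴, so P₂/P₁ = (T₂/T₁)⁴ = (958.2/1414)⁴ = (0.677652)⁴ = 0.2109.

P₂/P₁ ≈ 0.2109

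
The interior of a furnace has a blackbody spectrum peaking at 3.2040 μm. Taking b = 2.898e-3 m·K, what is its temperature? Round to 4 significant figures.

Wien's law gives T = b/λ_max = (2.898×10⁻³ m·K)/(3.2040×10⁻⁶ m) = 904.5 K.

T ≈ 904.5 K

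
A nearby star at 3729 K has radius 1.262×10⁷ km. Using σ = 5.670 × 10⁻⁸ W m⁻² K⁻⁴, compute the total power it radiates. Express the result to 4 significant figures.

Surface area A = 4πR² = 4π(1.262×10¹⁰ m)² = 2.00138×10²¹ m².
P = σAT⁴ = 5.670×10⁻⁸ × 2.00138×10²¹ × (3729)⁴ = 2.194×10²⁸ W.

P ≈ 2.194×10²⁸ W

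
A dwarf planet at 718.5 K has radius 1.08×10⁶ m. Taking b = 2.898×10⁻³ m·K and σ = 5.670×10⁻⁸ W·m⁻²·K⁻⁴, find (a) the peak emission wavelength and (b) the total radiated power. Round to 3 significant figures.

(a) λ_max = b/T = 2.898×10⁻³/718.5 = 4.033×10⁻⁶ m = 4.03 μm.
Surface area A = 4πR² = 4π(1.08×10⁶ m)² = 1.46574×10¹³ m².
(b) P = σAT⁴ = 5.670×10⁻⁸×1.46574×10¹³×(718.5)⁴ = 2.21×10¹⁷ W.

λ_max ≈ 4.03 μm; P ≈ 2.21×10¹⁷ W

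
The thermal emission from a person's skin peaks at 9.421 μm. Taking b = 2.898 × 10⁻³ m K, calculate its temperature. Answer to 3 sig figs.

Wien's law gives T = b/λ_max = (2.898×10⁻³ m·K)/(9.421×10⁻⁶ m) = 308 K.

T ≈ 308 K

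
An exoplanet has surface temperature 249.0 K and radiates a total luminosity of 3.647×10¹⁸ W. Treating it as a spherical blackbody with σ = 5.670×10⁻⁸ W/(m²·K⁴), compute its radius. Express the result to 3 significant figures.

L = 4πR²σT⁴ ⇒ R = √(L/(4πσT⁴)).
σT⁴ = 217.962 W/m², so R = √(3.647×10¹⁸/(4π×217.962)) = 3.65×10⁷ m.

R ≈ 3.65×10⁷ m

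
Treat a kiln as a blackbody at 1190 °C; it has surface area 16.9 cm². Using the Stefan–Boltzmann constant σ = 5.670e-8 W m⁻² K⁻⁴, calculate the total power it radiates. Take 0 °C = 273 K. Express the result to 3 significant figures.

T = 1190 °C + 273 = 1463 K.
Area A = 16.9 cm² = 1.69×10⁻³ m².
P = σAT⁴ = 5.670×10⁻⁸ × 1.69×10⁻³ × (1463)⁴ = 439 W.

P ≈ 439 W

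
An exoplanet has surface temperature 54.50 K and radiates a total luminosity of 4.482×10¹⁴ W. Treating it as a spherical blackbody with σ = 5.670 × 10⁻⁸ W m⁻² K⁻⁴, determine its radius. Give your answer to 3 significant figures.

L = 4πR²σT⁴ ⇒ R = √(L/(4πσT⁴)).
σT⁴ = 0.500229 W/m², so R = √(4.482×10¹⁴/(4π×0.500229)) = 8.44×10⁶ m.

R ≈ 8.44×10⁶ m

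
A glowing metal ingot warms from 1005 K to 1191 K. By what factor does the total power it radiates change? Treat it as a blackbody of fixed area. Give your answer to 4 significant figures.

P ∝ T⁴, so P₂/P₁ = (T₂/T₁)⁴ = (1191/1005)⁴ = (1.18507)⁴ = 1.972.

P₂/P₁ ≈ 1.972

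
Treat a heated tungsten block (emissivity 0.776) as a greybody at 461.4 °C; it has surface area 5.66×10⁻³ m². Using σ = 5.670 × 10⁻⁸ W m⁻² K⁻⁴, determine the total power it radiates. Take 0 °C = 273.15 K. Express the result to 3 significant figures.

T = 461.4 °C + 273.15 = 734.55 K.
Area A = 5.66×10⁻³ m².
P = εσAT⁴ = 0.776 × 5.670×10⁻⁸ × 5.66×10⁻³ × (734.55)⁴ = 72.5 W.

P ≈ 72.5 W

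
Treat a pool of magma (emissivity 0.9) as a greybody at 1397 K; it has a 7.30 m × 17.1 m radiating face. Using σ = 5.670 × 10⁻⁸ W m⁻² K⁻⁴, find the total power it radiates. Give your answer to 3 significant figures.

Area A = 7.30 × 17.1 = 124.83 m².
P = εσAT⁴ = 0.9 × 5.670×10⁻⁸ × 124.83 × (1397)⁴ = 2.43×10⁷ W.

P ≈ 2.43×10⁷ W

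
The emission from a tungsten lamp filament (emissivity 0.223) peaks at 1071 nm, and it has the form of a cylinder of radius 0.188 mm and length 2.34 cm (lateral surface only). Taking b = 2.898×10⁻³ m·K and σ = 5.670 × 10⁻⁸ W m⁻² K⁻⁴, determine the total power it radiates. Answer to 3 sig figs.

P ≈ 18.7 W

Wien's law: T = b/λ_max = 2.898×10⁻³/1.071×10⁻⁶ = 2705.88 K.
Lateral area A = 2πrL = 2π×1.88×10⁻⁴×0.0234 = 2.76410×10⁻⁵ m².
Then P = εσAT⁴ = 0.223×5.670×10⁻⁸×2.76410×10⁻⁵×(2705.88)⁴ = 18.7 W.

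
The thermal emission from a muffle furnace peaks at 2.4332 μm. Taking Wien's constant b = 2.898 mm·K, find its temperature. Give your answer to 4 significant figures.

T ≈ 1191 K

Wien's law gives T = b/λ_max = (2.898×10⁻³ m·K)/(2.4332×10⁻⁶ m) = 1191 K.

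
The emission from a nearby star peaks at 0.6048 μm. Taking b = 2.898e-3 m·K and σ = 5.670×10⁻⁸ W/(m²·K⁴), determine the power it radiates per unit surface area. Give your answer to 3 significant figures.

I ≈ 2.99×10⁷ W/m²

Wien's law: T = b/λ_max = 2.898×10⁻³/6.048×10⁻⁷ = 4791.67 K.
Then I = σT⁴ = 5.670×10⁻⁸×(4791.67)⁴ = 2.99×10⁷ W/m².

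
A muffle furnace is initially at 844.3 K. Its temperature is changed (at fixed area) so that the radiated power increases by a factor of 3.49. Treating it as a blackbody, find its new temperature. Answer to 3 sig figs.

T₂ ≈ 1.15×10³ K

P ∝ T⁴, so T₂/T₁ = (P₂/P₁)^(1/4) = (3.49)^(1/4) = 1.36680.
T₂ = 844.3 × 1.36680 = 1.15×10³ K.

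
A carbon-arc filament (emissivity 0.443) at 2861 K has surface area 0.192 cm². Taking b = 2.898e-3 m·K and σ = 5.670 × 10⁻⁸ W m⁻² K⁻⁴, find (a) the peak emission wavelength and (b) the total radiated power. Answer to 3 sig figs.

(a) λ_max = b/T = 2.898×10⁻³/2861 = 1.013×10⁻⁶ m = 1.01×10³ nm.
Area A = 0.192 cm² = 1.92×10⁻⁵ m².
(b) P = εσAT⁴ = 0.443×5.670×10⁻⁸×1.92×10⁻⁵×(2861)⁴ = 32.3 W.

λ_max ≈ 1.01×10³ nm; P ≈ 32.3 W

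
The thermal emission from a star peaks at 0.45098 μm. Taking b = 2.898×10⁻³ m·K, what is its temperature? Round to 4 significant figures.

T ≈ 6426 K

Wien's law gives T = b/λ_max = (2.898×10⁻³ m·K)/(4.5098×10⁻⁷ m) = 6426 K.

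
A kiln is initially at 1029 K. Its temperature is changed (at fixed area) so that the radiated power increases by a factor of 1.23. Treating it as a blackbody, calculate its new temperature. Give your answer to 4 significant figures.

P ∝ T⁴, so T₂/T₁ = (P₂/P₁)^(1/4) = (1.23)^(1/4) = 1.05312.
T₂ = 1029 × 1.05312 = 1084 K.

T₂ ≈ 1084 K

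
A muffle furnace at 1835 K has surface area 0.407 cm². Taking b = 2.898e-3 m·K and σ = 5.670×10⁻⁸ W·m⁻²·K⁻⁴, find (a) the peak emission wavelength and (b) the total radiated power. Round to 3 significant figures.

(a) λ_max = b/T = 2.898×10⁻³/1835 = 1.579×10⁻⁶ m = 1.58 μm.
Area A = 0.407 cm² = 4.07×10⁻⁵ m².
(b) P = σAT⁴ = 5.670×10⁻⁸×4.07×10⁻⁵×(1835)⁴ = 26.2 W.

λ_max ≈ 1.58 μm; P ≈ 26.2 W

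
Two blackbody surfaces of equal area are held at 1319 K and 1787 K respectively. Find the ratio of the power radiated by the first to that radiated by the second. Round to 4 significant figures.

P₁/P₂ ≈ 0.2968

With equal areas, P₁/P₂ = (T₁/T₂)⁴ = (1319/1787)⁴ = 0.2968.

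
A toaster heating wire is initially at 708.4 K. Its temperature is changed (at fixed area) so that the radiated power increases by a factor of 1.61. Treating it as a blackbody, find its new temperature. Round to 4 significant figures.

T₂ ≈ 798.0 K

P ∝ T⁴, so T₂/T₁ = (P₂/P₁)^(1/4) = (1.61)^(1/4) = 1.12644.
T₂ = 708.4 × 1.12644 = 798.0 K.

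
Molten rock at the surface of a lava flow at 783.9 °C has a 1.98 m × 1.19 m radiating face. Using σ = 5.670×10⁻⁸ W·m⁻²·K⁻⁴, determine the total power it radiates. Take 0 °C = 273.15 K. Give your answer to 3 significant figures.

P ≈ 1.67×10⁵ W

T = 783.9 °C + 273.15 = 1057.05 K.
Area A = 1.98 × 1.19 = 2.3562 m².
P = σAT⁴ = 5.670×10⁻⁸ × 2.3562 × (1057.05)⁴ = 1.67×10⁵ W.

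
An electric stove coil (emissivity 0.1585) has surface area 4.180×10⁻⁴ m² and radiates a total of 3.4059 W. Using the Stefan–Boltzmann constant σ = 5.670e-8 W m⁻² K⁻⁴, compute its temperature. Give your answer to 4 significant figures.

T ≈ 975.8 K

Area A = 4.180×10⁻⁴ m².
P = εσAT⁴ ⇒ T = (P/(εσA))^(1/4) = (3.4059/(0.1585×5.670×10⁻⁸×4.180×10⁻⁴))^(1/4) = 975.8 K.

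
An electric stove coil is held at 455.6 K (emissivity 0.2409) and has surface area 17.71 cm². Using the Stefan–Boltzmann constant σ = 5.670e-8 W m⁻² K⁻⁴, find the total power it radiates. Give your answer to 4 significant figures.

P ≈ 1.042 W

Area A = 17.71 cm² = 1.771×10⁻³ m².
P = εσAT⁴ = 0.2409 × 5.670×10⁻⁸ × 1.771×10⁻³ × (455.6)⁴ = 1.042 W.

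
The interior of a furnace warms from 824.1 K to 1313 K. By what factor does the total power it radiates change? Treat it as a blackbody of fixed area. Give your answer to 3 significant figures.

P₂/P₁ ≈ 6.44

P ∝ T⁴, so P₂/P₁ = (T₂/T₁)⁴ = (1313/824.1)⁴ = (1.59325)⁴ = 6.44.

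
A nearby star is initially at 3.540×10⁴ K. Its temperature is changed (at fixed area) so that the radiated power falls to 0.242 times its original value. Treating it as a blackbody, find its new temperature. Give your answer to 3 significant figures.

T₂ ≈ 2.48×10⁴ K

P ∝ T⁴, so T₂/T₁ = (P₂/P₁)^(1/4) = (0.242)^(1/4) = 0.701381.
T₂ = 3.540×10⁴ × 0.701381 = 2.48×10⁴ K.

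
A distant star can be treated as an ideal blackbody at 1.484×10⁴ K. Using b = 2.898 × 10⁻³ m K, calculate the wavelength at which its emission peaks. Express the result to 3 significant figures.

Wien's displacement law: λ_max = b/T = (2.898×10⁻³ m·K)/(1.484×10⁴ K) = 1.953×10⁻⁷ m.
That is 195 nm, in the ultraviolet range.

λ_max ≈ 195 nm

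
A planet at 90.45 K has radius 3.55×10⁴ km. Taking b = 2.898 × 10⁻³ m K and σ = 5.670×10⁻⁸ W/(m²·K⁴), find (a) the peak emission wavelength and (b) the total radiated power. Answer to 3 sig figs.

λ_max ≈ 32.0 μm; P ≈ 6.01×10¹⁶ W

(a) λ_max = b/T = 2.898×10⁻³/90.45 = 3.204×10⁻⁵ m = 32.0 μm.
Surface area A = 4πR² = 4π(3.55×10⁷ m)² = 1.58368×10¹⁶ m².
(b) P = σAT⁴ = 5.670×10⁻⁸×1.58368×10¹⁶×(90.45)⁴ = 6.01×10¹⁶ W.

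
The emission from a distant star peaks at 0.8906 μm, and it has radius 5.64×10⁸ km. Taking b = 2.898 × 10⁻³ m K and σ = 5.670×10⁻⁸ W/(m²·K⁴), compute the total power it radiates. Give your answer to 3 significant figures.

Wien's law: T = b/λ_max = 2.898×10⁻³/8.906×10⁻⁷ = 3253.99 K.
Surface area A = 4πR² = 4π(5.64×10¹¹ m)² = 3.99731×10²⁴ m².
Then P = σAT⁴ = 5.670×10⁻⁸×3.99731×10²⁴×(3253.99)⁴ = 2.54×10³¹ W.

P ≈ 2.54×10³¹ W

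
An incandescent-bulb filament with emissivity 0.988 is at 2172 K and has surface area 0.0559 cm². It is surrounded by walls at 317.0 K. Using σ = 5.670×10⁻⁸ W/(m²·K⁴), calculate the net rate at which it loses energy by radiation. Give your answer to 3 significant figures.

Net loss ≈ 6.97 W

Area A = 0.0559 cm² = 5.59×10⁻⁶ m².
Net radiated power P_net = εσA(T⁴ − T₀⁴) = 0.988×5.670×10⁻⁸×5.59×10⁻⁶×(2172⁴ − 317.0⁴).
T⁴ − T₀⁴ = 2.22556×10¹³ − 1.00980×10¹⁰ = 2.22455×10¹³ K⁴, so P_net = 6.97 W.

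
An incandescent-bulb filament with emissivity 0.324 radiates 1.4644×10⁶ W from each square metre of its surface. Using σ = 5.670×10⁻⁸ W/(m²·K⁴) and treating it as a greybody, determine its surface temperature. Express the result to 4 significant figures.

T ≈ 2988 K

I = εσT⁴, so T = (I/εσ)^(1/4) = (1.4644×10⁶/(0.324×5.670×10⁻⁸))^(1/4) = 2988 K.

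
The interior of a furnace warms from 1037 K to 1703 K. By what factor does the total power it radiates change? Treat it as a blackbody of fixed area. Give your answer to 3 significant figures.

P ∝ T⁴, so P₂/P₁ = (T₂/T₁)⁴ = (1703/1037)⁴ = (1.64224)⁴ = 7.27.

P₂/P₁ ≈ 7.27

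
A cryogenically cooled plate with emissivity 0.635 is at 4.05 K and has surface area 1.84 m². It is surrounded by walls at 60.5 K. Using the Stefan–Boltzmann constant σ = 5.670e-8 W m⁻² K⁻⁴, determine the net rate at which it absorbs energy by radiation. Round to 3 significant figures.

Area A = 1.84 m².
Net radiated power P_net = εσA(T⁴ − T₀⁴) = 0.635×5.670×10⁻⁸×1.84×(4.05⁴ − 60.5⁴).
T⁴ − T₀⁴ = 269.042 − 1.33974×10⁷ = -1.33971×10⁷ K⁴, so P_net = -0.888 W — negative, meaning a net gain of 0.888 W.

Net gain ≈ 0.888 W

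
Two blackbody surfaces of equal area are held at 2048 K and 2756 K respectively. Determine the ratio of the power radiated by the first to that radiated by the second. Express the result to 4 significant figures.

With equal areas, P₁/P₂ = (T₁/T₂)⁴ = (2048/2756)⁴ = 0.3049.

P₁/P₂ ≈ 0.3049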